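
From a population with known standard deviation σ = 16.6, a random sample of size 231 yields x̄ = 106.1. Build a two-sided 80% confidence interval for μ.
(104.70, 107.50)

z-interval (σ known):
z* = 1.282 for 80% confidence

Margin of error = z* · σ/√n = 1.282 · 16.6/√231 = 1.40

CI: (106.1 - 1.40, 106.1 + 1.40) = (104.70, 107.50)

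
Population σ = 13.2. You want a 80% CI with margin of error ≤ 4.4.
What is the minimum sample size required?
n ≥ 15

For margin E ≤ 4.4:
n ≥ (z* · σ / E)²
n ≥ (1.282 · 13.2 / 4.4)²
n ≥ 14.79

Minimum n = 15 (rounding up)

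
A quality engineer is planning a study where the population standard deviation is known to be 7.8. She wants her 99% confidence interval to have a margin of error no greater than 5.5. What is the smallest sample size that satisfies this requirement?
n ≥ 14

For margin E ≤ 5.5:
n ≥ (z* · σ / E)²
n ≥ (2.576 · 7.8 / 5.5)²
n ≥ 13.35

Minimum n = 14 (rounding up)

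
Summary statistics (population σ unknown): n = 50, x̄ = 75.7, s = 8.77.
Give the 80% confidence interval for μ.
(74.09, 77.31)

t-interval (σ unknown):
df = n - 1 = 49
t* = 1.299 for 80% confidence

Margin of error = t* · s/√n = 1.299 · 8.77/√50 = 1.61

CI: (74.09, 77.31)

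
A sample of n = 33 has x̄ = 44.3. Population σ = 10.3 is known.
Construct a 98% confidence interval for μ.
(40.13, 48.47)

z-interval (σ known):
z* = 2.326 for 98% confidence

Margin of error = z* · σ/√n = 2.326 · 10.3/√33 = 4.17

CI: (44.3 - 4.17, 44.3 + 4.17) = (40.13, 48.47)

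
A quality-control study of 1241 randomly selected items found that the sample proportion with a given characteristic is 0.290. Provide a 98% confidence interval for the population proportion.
(0.260, 0.320)

Proportion CI:
SE = √(p̂(1-p̂)/n) = √(0.290 · 0.710 / 1241) = 0.01288

z* = 2.326
Margin = z* · SE = 2.326 · 0.01288 = 0.0300

CI: 0.290 ± 0.0300 = (0.260, 0.320)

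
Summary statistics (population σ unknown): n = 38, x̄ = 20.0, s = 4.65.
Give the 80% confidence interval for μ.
(19.02, 20.98)

t-interval (σ unknown):
df = n - 1 = 37
t* = 1.305 for 80% confidence

Margin of error = t* · s/√n = 1.305 · 4.65/√38 = 0.98

CI: (19.02, 20.98)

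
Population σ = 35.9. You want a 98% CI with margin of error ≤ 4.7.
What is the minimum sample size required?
n ≥ 316

For margin E ≤ 4.7:
n ≥ (z* · σ / E)²
n ≥ (2.326 · 35.9 / 4.7)²
n ≥ 315.65

Minimum n = 316 (rounding up)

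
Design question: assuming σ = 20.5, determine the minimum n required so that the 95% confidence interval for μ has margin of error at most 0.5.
n ≥ 6458

For margin E ≤ 0.5:
n ≥ (z* · σ / E)²
n ≥ (1.960 · 20.5 / 0.5)²
n ≥ 6457.73

Minimum n = 6458 (rounding up)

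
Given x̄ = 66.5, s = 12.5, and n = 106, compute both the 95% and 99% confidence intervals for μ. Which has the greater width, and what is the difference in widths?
99% CI is wider by 1.55

df = 105
95% CI: t* = 1.983, (64.09, 68.91), width = 2 · t* · s/√n = 4.82
99% CI: t* = 2.623, (63.32, 69.68), width = 2 · t* · s/√n = 6.37

The 99% CI is wider by 6.37 - 4.82 = 1.55.
Higher confidence requires a wider interval.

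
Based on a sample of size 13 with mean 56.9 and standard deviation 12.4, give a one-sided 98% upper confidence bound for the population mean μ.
μ ≤ 64.82

Upper bound (one-sided):
t* = 2.303 (one-sided for 98%)
Upper bound = x̄ + t* · s/√n = 56.9 + 2.303 · 12.4/√13 = 64.82

We are 98% confident that μ ≤ 64.82.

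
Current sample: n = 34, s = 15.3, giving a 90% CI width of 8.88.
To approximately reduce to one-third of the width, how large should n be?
n ≈ 306

CI width ∝ 1/√n
To reduce width by factor 3, need √n to grow by 3 → need 3² = 9 times as many samples.

Current: n = 34, width = 8.88
New: n = 306, width ≈ 2.89

Width reduced by factor of 8.88/2.89 = 3.07.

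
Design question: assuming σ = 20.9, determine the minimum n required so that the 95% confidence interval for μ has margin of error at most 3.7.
n ≥ 123

For margin E ≤ 3.7:
n ≥ (z* · σ / E)²
n ≥ (1.960 · 20.9 / 3.7)²
n ≥ 122.57

Minimum n = 123 (rounding up)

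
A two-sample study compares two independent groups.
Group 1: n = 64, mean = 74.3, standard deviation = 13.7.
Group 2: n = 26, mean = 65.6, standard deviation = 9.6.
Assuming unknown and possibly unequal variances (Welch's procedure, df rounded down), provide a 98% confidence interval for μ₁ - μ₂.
(2.63, 14.77)

Difference: x̄₁ - x̄₂ = 8.70
SE = √(s₁²/n₁ + s₂²/n₂) = √(13.7²/64 + 9.6²/26) = 2.5450
df = 65.65 → 65 (Welch–Satterthwaite, rounded down)
t* = 2.385

CI: 8.70 ± 2.385 · 2.5450 = 8.70 ± 6.07 = (2.63, 14.77)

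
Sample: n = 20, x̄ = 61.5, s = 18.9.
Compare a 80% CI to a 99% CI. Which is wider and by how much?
99% CI is wider by 12.96

df = 19
80% CI: t* = 1.328, (55.89, 67.11), width = 2 · t* · s/√n = 11.22
99% CI: t* = 2.861, (49.41, 73.59), width = 2 · t* · s/√n = 24.18

The 99% CI is wider by 24.18 - 11.22 = 12.96.
Higher confidence requires a wider interval.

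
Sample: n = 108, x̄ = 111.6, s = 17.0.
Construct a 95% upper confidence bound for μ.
μ ≤ 114.31

Upper bound (one-sided):
t* = 1.659 (one-sided for 95%)
Upper bound = x̄ + t* · s/√n = 111.6 + 1.659 · 17.0/√108 = 114.31

We are 95% confident that μ ≤ 114.31.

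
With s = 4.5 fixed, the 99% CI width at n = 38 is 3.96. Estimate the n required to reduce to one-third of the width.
n ≈ 342

CI width ∝ 1/√n
To reduce width by factor 3, need √n to grow by 3 → need 3² = 9 times as many samples.

Current: n = 38, width = 3.96
New: n = 342, width ≈ 1.26

Width reduced by factor of 3.96/1.26 = 3.14.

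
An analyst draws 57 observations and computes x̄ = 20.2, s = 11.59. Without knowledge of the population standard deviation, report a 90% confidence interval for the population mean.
(17.63, 22.77)

t-interval (σ unknown):
df = n - 1 = 56
t* = 1.673 for 90% confidence

Margin of error = t* · s/√n = 1.673 · 11.59/√57 = 2.57

CI: (17.63, 22.77)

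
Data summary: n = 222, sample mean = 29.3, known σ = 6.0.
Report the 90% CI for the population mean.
(28.64, 29.96)

z-interval (σ known):
z* = 1.645 for 90% confidence

Margin of error = z* · σ/√n = 1.645 · 6.0/√222 = 0.66

CI: (29.3 - 0.66, 29.3 + 0.66) = (28.64, 29.96)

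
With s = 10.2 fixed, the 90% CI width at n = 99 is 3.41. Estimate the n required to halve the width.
n ≈ 396

CI width ∝ 1/√n
To reduce width by factor 2, need √n to grow by 2 → need 2² = 4 times as many samples.

Current: n = 99, width = 3.41
New: n = 396, width ≈ 1.69

Width reduced by factor of 3.41/1.69 = 2.02.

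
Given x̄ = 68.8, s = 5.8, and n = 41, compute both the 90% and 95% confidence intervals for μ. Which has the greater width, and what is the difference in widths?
95% CI is wider by 0.61

df = 40
90% CI: t* = 1.684, (67.27, 70.33), width = 2 · t* · s/√n = 3.05
95% CI: t* = 2.021, (66.97, 70.63), width = 2 · t* · s/√n = 3.66

The 95% CI is wider by 3.66 - 3.05 = 0.61.
Higher confidence requires a wider interval.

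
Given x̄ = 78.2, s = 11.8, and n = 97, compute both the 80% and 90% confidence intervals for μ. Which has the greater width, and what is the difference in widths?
90% CI is wider by 0.89

df = 96
80% CI: t* = 1.290, (76.65, 79.75), width = 2 · t* · s/√n = 3.09
90% CI: t* = 1.661, (76.21, 80.19), width = 2 · t* · s/√n = 3.98

The 90% CI is wider by 3.98 - 3.09 = 0.89.
Higher confidence requires a wider interval.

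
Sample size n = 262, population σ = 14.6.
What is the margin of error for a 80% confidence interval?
Margin of error = 1.16

Margin of error = z* · σ/√n
= 1.282 · 14.6/√262
= 1.282 · 14.6/16.1864
= 1.16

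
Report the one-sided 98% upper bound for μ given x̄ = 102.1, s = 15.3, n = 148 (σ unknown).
μ ≤ 104.71

Upper bound (one-sided):
t* = 2.072 (one-sided for 98%)
Upper bound = x̄ + t* · s/√n = 102.1 + 2.072 · 15.3/√148 = 104.71

We are 98% confident that μ ≤ 104.71.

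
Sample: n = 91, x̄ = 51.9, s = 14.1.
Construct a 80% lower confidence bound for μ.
μ ≥ 50.65

Lower bound (one-sided):
t* = 0.846 (one-sided for 80%)
Lower bound = x̄ - t* · s/√n = 51.9 - 0.846 · 14.1/√91 = 50.65

We are 80% confident that μ ≥ 50.65.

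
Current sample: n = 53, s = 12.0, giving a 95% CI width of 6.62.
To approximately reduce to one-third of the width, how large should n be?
n ≈ 477

CI width ∝ 1/√n
To reduce width by factor 3, need √n to grow by 3 → need 3² = 9 times as many samples.

Current: n = 53, width = 6.62
New: n = 477, width ≈ 2.16

Width reduced by factor of 6.62/2.16 = 3.06.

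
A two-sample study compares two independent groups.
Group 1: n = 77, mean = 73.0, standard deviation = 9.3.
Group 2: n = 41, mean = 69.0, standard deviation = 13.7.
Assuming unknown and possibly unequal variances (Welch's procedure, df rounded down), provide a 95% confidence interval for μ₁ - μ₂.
(-0.78, 8.78)

Difference: x̄₁ - x̄₂ = 4.00
SE = √(s₁²/n₁ + s₂²/n₂) = √(9.3²/77 + 13.7²/41) = 2.3877
df = 60.13 → 60 (Welch–Satterthwaite, rounded down)
t* = 2.000

CI: 4.00 ± 2.000 · 2.3877 = 4.00 ± 4.78 = (-0.78, 8.78)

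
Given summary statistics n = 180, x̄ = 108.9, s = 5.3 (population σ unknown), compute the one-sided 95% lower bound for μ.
μ ≥ 108.25

Lower bound (one-sided):
t* = 1.653 (one-sided for 95%)
Lower bound = x̄ - t* · s/√n = 108.9 - 1.653 · 5.3/√180 = 108.25

We are 95% confident that μ ≥ 108.25.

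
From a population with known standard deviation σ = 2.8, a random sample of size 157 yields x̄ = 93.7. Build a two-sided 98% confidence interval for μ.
(93.18, 94.22)

z-interval (σ known):
z* = 2.326 for 98% confidence

Margin of error = z* · σ/√n = 2.326 · 2.8/√157 = 0.52

CI: (93.7 - 0.52, 93.7 + 0.52) = (93.18, 94.22)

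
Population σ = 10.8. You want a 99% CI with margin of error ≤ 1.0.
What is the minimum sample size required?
n ≥ 774

For margin E ≤ 1.0:
n ≥ (z* · σ / E)²
n ≥ (2.576 · 10.8 / 1.0)²
n ≥ 774.00

Minimum n = 774 (rounding up)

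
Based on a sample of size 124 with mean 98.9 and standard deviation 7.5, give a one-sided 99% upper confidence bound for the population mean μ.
μ ≤ 100.49

Upper bound (one-sided):
t* = 2.357 (one-sided for 99%)
Upper bound = x̄ + t* · s/√n = 98.9 + 2.357 · 7.5/√124 = 100.49

We are 99% confident that μ ≤ 100.49.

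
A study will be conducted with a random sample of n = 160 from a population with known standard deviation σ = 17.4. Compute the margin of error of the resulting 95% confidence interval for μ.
Margin of error = 2.70

Margin of error = z* · σ/√n
= 1.960 · 17.4/√160
= 1.960 · 17.4/12.6491
= 2.70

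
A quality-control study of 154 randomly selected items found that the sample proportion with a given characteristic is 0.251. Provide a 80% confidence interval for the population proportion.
(0.206, 0.296)

Proportion CI:
SE = √(p̂(1-p̂)/n) = √(0.251 · 0.749 / 154) = 0.03494

z* = 1.282
Margin = z* · SE = 1.282 · 0.03494 = 0.0448

CI: 0.251 ± 0.0448 = (0.206, 0.296)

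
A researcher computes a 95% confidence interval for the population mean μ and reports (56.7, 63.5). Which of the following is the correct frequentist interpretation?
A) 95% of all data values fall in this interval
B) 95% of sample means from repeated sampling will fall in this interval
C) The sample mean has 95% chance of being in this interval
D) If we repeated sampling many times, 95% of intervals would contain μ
D

A) Wrong — a CI is about the parameter μ, not individual data values.
B) Wrong — coverage applies to intervals containing μ, not to future x̄ values.
C) Wrong — x̄ is observed and sits in the interval by construction.
D) Correct — this is the frequentist long-run coverage interpretation.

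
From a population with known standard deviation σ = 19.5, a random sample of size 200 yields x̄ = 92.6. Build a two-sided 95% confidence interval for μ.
(89.90, 95.30)

z-interval (σ known):
z* = 1.960 for 95% confidence

Margin of error = z* · σ/√n = 1.960 · 19.5/√200 = 2.70

CI: (92.6 - 2.70, 92.6 + 2.70) = (89.90, 95.30)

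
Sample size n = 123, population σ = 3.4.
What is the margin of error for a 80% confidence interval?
Margin of error = 0.39

Margin of error = z* · σ/√n
= 1.282 · 3.4/√123
= 1.282 · 3.4/11.0905
= 0.39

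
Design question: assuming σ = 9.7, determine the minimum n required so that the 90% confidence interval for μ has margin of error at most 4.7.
n ≥ 12

For margin E ≤ 4.7:
n ≥ (z* · σ / E)²
n ≥ (1.645 · 9.7 / 4.7)²
n ≥ 11.53

Minimum n = 12 (rounding up)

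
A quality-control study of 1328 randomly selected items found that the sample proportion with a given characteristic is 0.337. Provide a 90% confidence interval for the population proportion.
(0.316, 0.358)

Proportion CI:
SE = √(p̂(1-p̂)/n) = √(0.337 · 0.663 / 1328) = 0.01297

z* = 1.645
Margin = z* · SE = 1.645 · 0.01297 = 0.0213

CI: 0.337 ± 0.0213 = (0.316, 0.358)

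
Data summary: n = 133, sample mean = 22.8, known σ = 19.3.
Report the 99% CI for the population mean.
(18.49, 27.11)

z-interval (σ known):
z* = 2.576 for 99% confidence

Margin of error = z* · σ/√n = 2.576 · 19.3/√133 = 4.31

CI: (22.8 - 4.31, 22.8 + 4.31) = (18.49, 27.11)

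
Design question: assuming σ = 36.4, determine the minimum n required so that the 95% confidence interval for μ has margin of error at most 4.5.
n ≥ 252

For margin E ≤ 4.5:
n ≥ (z* · σ / E)²
n ≥ (1.960 · 36.4 / 4.5)²
n ≥ 251.36

Minimum n = 252 (rounding up)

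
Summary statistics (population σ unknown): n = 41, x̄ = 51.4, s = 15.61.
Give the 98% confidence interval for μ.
(45.49, 57.31)

t-interval (σ unknown):
df = n - 1 = 40
t* = 2.423 for 98% confidence

Margin of error = t* · s/√n = 2.423 · 15.61/√41 = 5.91

CI: (45.49, 57.31)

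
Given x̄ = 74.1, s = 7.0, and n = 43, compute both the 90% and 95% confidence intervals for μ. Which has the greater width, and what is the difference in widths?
95% CI is wider by 0.72

df = 42
90% CI: t* = 1.682, (72.30, 75.90), width = 2 · t* · s/√n = 3.59
95% CI: t* = 2.018, (71.95, 76.25), width = 2 · t* · s/√n = 4.31

The 95% CI is wider by 4.31 - 3.59 = 0.72.
Higher confidence requires a wider interval.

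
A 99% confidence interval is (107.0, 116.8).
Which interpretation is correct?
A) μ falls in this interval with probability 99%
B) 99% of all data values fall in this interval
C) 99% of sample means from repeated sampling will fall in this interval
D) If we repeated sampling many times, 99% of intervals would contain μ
D

A) Wrong — μ is fixed; the randomness lives in the interval, not in μ.
B) Wrong — a CI is about the parameter μ, not individual data values.
C) Wrong — coverage applies to intervals containing μ, not to future x̄ values.
D) Correct — this is the frequentist long-run coverage interpretation.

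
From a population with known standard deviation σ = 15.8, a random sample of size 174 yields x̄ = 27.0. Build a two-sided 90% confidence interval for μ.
(25.03, 28.97)

z-interval (σ known):
z* = 1.645 for 90% confidence

Margin of error = z* · σ/√n = 1.645 · 15.8/√174 = 1.97

CI: (27.0 - 1.97, 27.0 + 1.97) = (25.03, 28.97)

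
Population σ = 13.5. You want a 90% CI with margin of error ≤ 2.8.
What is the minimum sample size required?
n ≥ 63

For margin E ≤ 2.8:
n ≥ (z* · σ / E)²
n ≥ (1.645 · 13.5 / 2.8)²
n ≥ 62.90

Minimum n = 63 (rounding up)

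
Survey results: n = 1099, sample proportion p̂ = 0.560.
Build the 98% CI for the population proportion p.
(0.525, 0.595)

Proportion CI:
SE = √(p̂(1-p̂)/n) = √(0.560 · 0.440 / 1099) = 0.01497

z* = 2.326
Margin = z* · SE = 2.326 · 0.01497 = 0.0348

CI: 0.560 ± 0.0348 = (0.525, 0.595)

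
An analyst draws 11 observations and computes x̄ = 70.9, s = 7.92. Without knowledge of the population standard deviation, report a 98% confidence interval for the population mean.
(64.30, 77.50)

t-interval (σ unknown):
df = n - 1 = 10
t* = 2.764 for 98% confidence

Margin of error = t* · s/√n = 2.764 · 7.92/√11 = 6.60

CI: (64.30, 77.50)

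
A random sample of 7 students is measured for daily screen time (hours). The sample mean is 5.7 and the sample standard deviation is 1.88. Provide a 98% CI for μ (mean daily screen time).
(3.47, 7.93)

t-interval (σ unknown):
df = n - 1 = 6
t* = 3.143 for 98% confidence

Margin of error = t* · s/√n = 3.143 · 1.88/√7 = 2.23

CI: (3.47, 7.93)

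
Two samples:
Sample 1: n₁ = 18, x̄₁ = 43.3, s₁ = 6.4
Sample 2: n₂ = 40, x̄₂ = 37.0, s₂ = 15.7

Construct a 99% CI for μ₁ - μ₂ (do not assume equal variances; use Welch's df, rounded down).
(-1.45, 14.05)

Difference: x̄₁ - x̄₂ = 6.30
SE = √(s₁²/n₁ + s₂²/n₂) = √(6.4²/18 + 15.7²/40) = 2.9048
df = 55.70 → 55 (Welch–Satterthwaite, rounded down)
t* = 2.668

CI: 6.30 ± 2.668 · 2.9048 = 6.30 ± 7.75 = (-1.45, 14.05)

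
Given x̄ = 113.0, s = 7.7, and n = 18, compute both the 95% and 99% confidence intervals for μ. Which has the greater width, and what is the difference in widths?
99% CI is wider by 2.86

df = 17
95% CI: t* = 2.110, (109.17, 116.83), width = 2 · t* · s/√n = 7.66
99% CI: t* = 2.898, (107.74, 118.26), width = 2 · t* · s/√n = 10.52

The 99% CI is wider by 10.52 - 7.66 = 2.86.
Higher confidence requires a wider interval.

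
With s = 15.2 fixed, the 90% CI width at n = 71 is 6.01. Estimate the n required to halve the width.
n ≈ 284

CI width ∝ 1/√n
To reduce width by factor 2, need √n to grow by 2 → need 2² = 4 times as many samples.

Current: n = 71, width = 6.01
New: n = 284, width ≈ 2.98

Width reduced by factor of 6.01/2.98 = 2.02.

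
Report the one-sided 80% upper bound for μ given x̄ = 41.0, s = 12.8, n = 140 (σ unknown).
μ ≤ 41.91

Upper bound (one-sided):
t* = 0.844 (one-sided for 80%)
Upper bound = x̄ + t* · s/√n = 41.0 + 0.844 · 12.8/√140 = 41.91

We are 80% confident that μ ≤ 41.91.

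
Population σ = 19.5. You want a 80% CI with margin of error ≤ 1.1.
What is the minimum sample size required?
n ≥ 517

For margin E ≤ 1.1:
n ≥ (z* · σ / E)²
n ≥ (1.282 · 19.5 / 1.1)²
n ≥ 516.49

Minimum n = 517 (rounding up)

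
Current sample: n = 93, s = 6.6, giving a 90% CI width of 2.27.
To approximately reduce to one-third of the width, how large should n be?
n ≈ 837

CI width ∝ 1/√n
To reduce width by factor 3, need √n to grow by 3 → need 3² = 9 times as many samples.

Current: n = 93, width = 2.27
New: n = 837, width ≈ 0.75

Width reduced by factor of 2.27/0.75 = 3.03.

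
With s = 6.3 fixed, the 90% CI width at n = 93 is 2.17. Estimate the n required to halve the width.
n ≈ 372

CI width ∝ 1/√n
To reduce width by factor 2, need √n to grow by 2 → need 2² = 4 times as many samples.

Current: n = 93, width = 2.17
New: n = 372, width ≈ 1.08

Width reduced by factor of 2.17/1.08 = 2.01.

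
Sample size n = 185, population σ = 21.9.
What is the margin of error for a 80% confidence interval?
Margin of error = 2.06

Margin of error = z* · σ/√n
= 1.282 · 21.9/√185
= 1.282 · 21.9/13.6015
= 2.06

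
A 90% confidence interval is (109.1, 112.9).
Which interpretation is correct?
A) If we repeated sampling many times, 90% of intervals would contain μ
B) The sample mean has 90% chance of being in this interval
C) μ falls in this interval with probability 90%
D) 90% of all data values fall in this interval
A

A) Correct — this is the frequentist long-run coverage interpretation.
B) Wrong — x̄ is observed and sits in the interval by construction.
C) Wrong — μ is fixed; the randomness lives in the interval, not in μ.
D) Wrong — a CI is about the parameter μ, not individual data values.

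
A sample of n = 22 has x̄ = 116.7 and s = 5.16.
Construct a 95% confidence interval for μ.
(114.41, 118.99)

t-interval (σ unknown):
df = n - 1 = 21
t* = 2.080 for 95% confidence

Margin of error = t* · s/√n = 2.080 · 5.16/√22 = 2.29

CI: (114.41, 118.99)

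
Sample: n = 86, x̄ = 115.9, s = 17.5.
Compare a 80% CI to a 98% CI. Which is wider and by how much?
98% CI is wider by 4.07

df = 85
80% CI: t* = 1.292, (113.46, 118.34), width = 2 · t* · s/√n = 4.88
98% CI: t* = 2.371, (111.43, 120.37), width = 2 · t* · s/√n = 8.95

The 98% CI is wider by 8.95 - 4.88 = 4.07.
Higher confidence requires a wider interval.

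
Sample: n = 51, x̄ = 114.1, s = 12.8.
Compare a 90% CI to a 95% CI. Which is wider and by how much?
95% CI is wider by 1.19

df = 50
90% CI: t* = 1.676, (111.10, 117.10), width = 2 · t* · s/√n = 6.01
95% CI: t* = 2.009, (110.50, 117.70), width = 2 · t* · s/√n = 7.20

The 95% CI is wider by 7.20 - 6.01 = 1.19.
Higher confidence requires a wider interval.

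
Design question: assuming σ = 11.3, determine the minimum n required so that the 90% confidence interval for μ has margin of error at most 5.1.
n ≥ 14

For margin E ≤ 5.1:
n ≥ (z* · σ / E)²
n ≥ (1.645 · 11.3 / 5.1)²
n ≥ 13.28

Minimum n = 14 (rounding up)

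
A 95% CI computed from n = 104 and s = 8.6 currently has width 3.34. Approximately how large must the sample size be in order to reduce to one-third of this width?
n ≈ 936

CI width ∝ 1/√n
To reduce width by factor 3, need √n to grow by 3 → need 3² = 9 times as many samples.

Current: n = 104, width = 3.34
New: n = 936, width ≈ 1.10

Width reduced by factor of 3.34/1.10 = 3.04.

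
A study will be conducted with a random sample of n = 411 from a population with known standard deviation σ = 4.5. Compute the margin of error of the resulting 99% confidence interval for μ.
Margin of error = 0.57

Margin of error = z* · σ/√n
= 2.576 · 4.5/√411
= 2.576 · 4.5/20.2731
= 0.57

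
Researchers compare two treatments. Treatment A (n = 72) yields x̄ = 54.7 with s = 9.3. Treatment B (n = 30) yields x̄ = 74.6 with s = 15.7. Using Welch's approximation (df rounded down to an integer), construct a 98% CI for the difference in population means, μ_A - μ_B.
(-27.36, -12.44)

Difference: x̄₁ - x̄₂ = -19.90
SE = √(s₁²/n₁ + s₂²/n₂) = √(9.3²/72 + 15.7²/30) = 3.0688
df = 37.77 → 37 (Welch–Satterthwaite, rounded down)
t* = 2.431

CI: -19.90 ± 2.431 · 3.0688 = -19.90 ± 7.46 = (-27.36, -12.44)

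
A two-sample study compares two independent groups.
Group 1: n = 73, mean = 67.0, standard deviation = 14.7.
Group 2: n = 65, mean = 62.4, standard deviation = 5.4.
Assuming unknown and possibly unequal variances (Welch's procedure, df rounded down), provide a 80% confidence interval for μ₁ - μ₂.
(2.22, 6.98)

Difference: x̄₁ - x̄₂ = 4.60
SE = √(s₁²/n₁ + s₂²/n₂) = √(14.7²/73 + 5.4²/65) = 1.8463
df = 93.07 → 93 (Welch–Satterthwaite, rounded down)
t* = 1.291

CI: 4.60 ± 1.291 · 1.8463 = 4.60 ± 2.38 = (2.22, 6.98)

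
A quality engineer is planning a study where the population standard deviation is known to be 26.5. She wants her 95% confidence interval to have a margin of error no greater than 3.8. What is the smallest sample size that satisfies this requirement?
n ≥ 187

For margin E ≤ 3.8:
n ≥ (z* · σ / E)²
n ≥ (1.960 · 26.5 / 3.8)²
n ≥ 186.83

Minimum n = 187 (rounding up)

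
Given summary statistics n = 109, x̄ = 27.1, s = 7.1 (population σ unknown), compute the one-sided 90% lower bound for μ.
μ ≥ 26.22

Lower bound (one-sided):
t* = 1.289 (one-sided for 90%)
Lower bound = x̄ - t* · s/√n = 27.1 - 1.289 · 7.1/√109 = 26.22

We are 90% confident that μ ≥ 26.22.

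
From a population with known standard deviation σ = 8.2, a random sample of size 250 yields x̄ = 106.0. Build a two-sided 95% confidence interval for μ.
(104.98, 107.02)

z-interval (σ known):
z* = 1.960 for 95% confidence

Margin of error = z* · σ/√n = 1.960 · 8.2/√250 = 1.02

CI: (106.0 - 1.02, 106.0 + 1.02) = (104.98, 107.02)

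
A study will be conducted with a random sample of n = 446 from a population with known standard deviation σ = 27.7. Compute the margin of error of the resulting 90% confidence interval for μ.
Margin of error = 2.16

Margin of error = z* · σ/√n
= 1.645 · 27.7/√446
= 1.645 · 27.7/21.1187
= 2.16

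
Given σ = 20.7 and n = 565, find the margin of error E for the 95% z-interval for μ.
Margin of error = 1.71

Margin of error = z* · σ/√n
= 1.960 · 20.7/√565
= 1.960 · 20.7/23.7697
= 1.71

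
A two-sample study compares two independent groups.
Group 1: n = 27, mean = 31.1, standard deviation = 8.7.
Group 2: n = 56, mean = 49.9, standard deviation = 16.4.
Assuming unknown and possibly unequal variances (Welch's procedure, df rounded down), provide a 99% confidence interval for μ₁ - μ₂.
(-26.08, -11.52)

Difference: x̄₁ - x̄₂ = -18.80
SE = √(s₁²/n₁ + s₂²/n₂) = √(8.7²/27 + 16.4²/56) = 2.7579
df = 80.17 → 80 (Welch–Satterthwaite, rounded down)
t* = 2.639

CI: -18.80 ± 2.639 · 2.7579 = -18.80 ± 7.28 = (-26.08, -11.52)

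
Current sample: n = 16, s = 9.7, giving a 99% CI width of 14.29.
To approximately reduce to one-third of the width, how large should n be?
n ≈ 144

CI width ∝ 1/√n
To reduce width by factor 3, need √n to grow by 3 → need 3² = 9 times as many samples.

Current: n = 16, width = 14.29
New: n = 144, width ≈ 4.22

Width reduced by factor of 14.29/4.22 = 3.39.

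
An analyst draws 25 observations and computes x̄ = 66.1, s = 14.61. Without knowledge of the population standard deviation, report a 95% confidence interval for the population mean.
(60.07, 72.13)

t-interval (σ unknown):
df = n - 1 = 24
t* = 2.064 for 95% confidence

Margin of error = t* · s/√n = 2.064 · 14.61/√25 = 6.03

CI: (60.07, 72.13)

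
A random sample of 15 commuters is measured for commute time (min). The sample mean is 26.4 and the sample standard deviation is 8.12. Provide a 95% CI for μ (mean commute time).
(21.90, 30.90)

t-interval (σ unknown):
df = n - 1 = 14
t* = 2.145 for 95% confidence

Margin of error = t* · s/√n = 2.145 · 8.12/√15 = 4.50

CI: (21.90, 30.90)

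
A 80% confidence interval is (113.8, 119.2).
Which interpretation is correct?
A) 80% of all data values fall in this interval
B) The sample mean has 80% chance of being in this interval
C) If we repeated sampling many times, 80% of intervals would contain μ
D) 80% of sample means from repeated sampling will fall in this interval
C

A) Wrong — a CI is about the parameter μ, not individual data values.
B) Wrong — x̄ is observed and sits in the interval by construction.
C) Correct — this is the frequentist long-run coverage interpretation.
D) Wrong — coverage applies to intervals containing μ, not to future x̄ values.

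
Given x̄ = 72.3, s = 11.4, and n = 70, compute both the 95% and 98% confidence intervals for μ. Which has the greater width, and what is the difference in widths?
98% CI is wider by 1.05

df = 69
95% CI: t* = 1.995, (69.58, 75.02), width = 2 · t* · s/√n = 5.44
98% CI: t* = 2.382, (69.05, 75.55), width = 2 · t* · s/√n = 6.49

The 98% CI is wider by 6.49 - 5.44 = 1.05.
Higher confidence requires a wider interval.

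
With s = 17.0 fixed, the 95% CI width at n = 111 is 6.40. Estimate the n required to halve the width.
n ≈ 444

CI width ∝ 1/√n
To reduce width by factor 2, need √n to grow by 2 → need 2² = 4 times as many samples.

Current: n = 111, width = 6.40
New: n = 444, width ≈ 3.17

Width reduced by factor of 6.40/3.17 = 2.02.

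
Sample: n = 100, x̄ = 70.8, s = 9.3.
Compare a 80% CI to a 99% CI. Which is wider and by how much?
99% CI is wider by 2.48

df = 99
80% CI: t* = 1.290, (69.60, 72.00), width = 2 · t* · s/√n = 2.40
99% CI: t* = 2.626, (68.36, 73.24), width = 2 · t* · s/√n = 4.88

The 99% CI is wider by 4.88 - 2.40 = 2.48.
Higher confidence requires a wider interval.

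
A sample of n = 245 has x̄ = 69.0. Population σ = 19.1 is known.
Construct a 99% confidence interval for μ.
(65.86, 72.14)

z-interval (σ known):
z* = 2.576 for 99% confidence

Margin of error = z* · σ/√n = 2.576 · 19.1/√245 = 3.14

CI: (69.0 - 3.14, 69.0 + 3.14) = (65.86, 72.14)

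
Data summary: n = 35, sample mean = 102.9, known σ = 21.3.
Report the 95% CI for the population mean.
(95.84, 109.96)

z-interval (σ known):
z* = 1.960 for 95% confidence

Margin of error = z* · σ/√n = 1.960 · 21.3/√35 = 7.06

CI: (102.9 - 7.06, 102.9 + 7.06) = (95.84, 109.96)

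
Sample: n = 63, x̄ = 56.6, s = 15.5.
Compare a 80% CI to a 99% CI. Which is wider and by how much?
99% CI is wider by 5.32

df = 62
80% CI: t* = 1.295, (54.07, 59.13), width = 2 · t* · s/√n = 5.06
99% CI: t* = 2.657, (51.41, 61.79), width = 2 · t* · s/√n = 10.38

The 99% CI is wider by 10.38 - 5.06 = 5.32.
Higher confidence requires a wider interval.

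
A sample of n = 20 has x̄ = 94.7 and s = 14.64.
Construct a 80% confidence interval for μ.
(90.35, 99.05)

t-interval (σ unknown):
df = n - 1 = 19
t* = 1.328 for 80% confidence

Margin of error = t* · s/√n = 1.328 · 14.64/√20 = 4.35

CI: (90.35, 99.05)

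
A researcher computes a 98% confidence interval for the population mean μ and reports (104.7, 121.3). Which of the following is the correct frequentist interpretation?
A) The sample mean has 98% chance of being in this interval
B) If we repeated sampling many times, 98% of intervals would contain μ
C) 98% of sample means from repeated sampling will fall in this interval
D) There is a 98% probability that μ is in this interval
B

A) Wrong — x̄ is observed and sits in the interval by construction.
B) Correct — this is the frequentist long-run coverage interpretation.
C) Wrong — coverage applies to intervals containing μ, not to future x̄ values.
D) Wrong — μ is fixed; the randomness lives in the interval, not in μ.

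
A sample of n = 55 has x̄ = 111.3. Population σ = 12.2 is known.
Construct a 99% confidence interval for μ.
(107.06, 115.54)

z-interval (σ known):
z* = 2.576 for 99% confidence

Margin of error = z* · σ/√n = 2.576 · 12.2/√55 = 4.24

CI: (111.3 - 4.24, 111.3 + 4.24) = (107.06, 115.54)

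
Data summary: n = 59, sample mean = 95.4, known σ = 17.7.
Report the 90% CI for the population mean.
(91.61, 99.19)

z-interval (σ known):
z* = 1.645 for 90% confidence

Margin of error = z* · σ/√n = 1.645 · 17.7/√59 = 3.79

CI: (95.4 - 3.79, 95.4 + 3.79) = (91.61, 99.19)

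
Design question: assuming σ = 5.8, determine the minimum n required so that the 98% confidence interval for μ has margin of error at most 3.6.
n ≥ 15

For margin E ≤ 3.6:
n ≥ (z* · σ / E)²
n ≥ (2.326 · 5.8 / 3.6)²
n ≥ 14.04

Minimum n = 15 (rounding up)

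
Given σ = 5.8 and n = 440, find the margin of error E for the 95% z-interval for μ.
Margin of error = 0.54

Margin of error = z* · σ/√n
= 1.960 · 5.8/√440
= 1.960 · 5.8/20.9762
= 0.54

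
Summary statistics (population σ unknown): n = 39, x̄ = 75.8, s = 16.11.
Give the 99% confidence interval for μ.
(68.80, 82.80)

t-interval (σ unknown):
df = n - 1 = 38
t* = 2.712 for 99% confidence

Margin of error = t* · s/√n = 2.712 · 16.11/√39 = 7.00

CI: (68.80, 82.80)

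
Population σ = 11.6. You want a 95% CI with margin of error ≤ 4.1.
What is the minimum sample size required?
n ≥ 31

For margin E ≤ 4.1:
n ≥ (z* · σ / E)²
n ≥ (1.960 · 11.6 / 4.1)²
n ≥ 30.75

Minimum n = 31 (rounding up)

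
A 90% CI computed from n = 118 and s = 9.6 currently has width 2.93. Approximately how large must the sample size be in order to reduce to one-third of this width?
n ≈ 1062

CI width ∝ 1/√n
To reduce width by factor 3, need √n to grow by 3 → need 3² = 9 times as many samples.

Current: n = 118, width = 2.93
New: n = 1062, width ≈ 0.97

Width reduced by factor of 2.93/0.97 = 3.02.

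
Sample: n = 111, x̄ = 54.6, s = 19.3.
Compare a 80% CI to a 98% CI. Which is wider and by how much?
98% CI is wider by 3.93

df = 110
80% CI: t* = 1.289, (52.24, 56.96), width = 2 · t* · s/√n = 4.72
98% CI: t* = 2.361, (50.27, 58.93), width = 2 · t* · s/√n = 8.65

The 98% CI is wider by 8.65 - 4.72 = 3.93.
Higher confidence requires a wider interval.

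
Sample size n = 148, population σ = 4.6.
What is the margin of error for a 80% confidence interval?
Margin of error = 0.48

Margin of error = z* · σ/√n
= 1.282 · 4.6/√148
= 1.282 · 4.6/12.1655
= 0.48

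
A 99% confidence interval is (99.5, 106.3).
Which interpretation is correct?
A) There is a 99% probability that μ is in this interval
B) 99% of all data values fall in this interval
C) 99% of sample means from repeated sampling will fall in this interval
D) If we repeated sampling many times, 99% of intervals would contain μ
D

A) Wrong — μ is fixed; the randomness lives in the interval, not in μ.
B) Wrong — a CI is about the parameter μ, not individual data values.
C) Wrong — coverage applies to intervals containing μ, not to future x̄ values.
D) Correct — this is the frequentist long-run coverage interpretation.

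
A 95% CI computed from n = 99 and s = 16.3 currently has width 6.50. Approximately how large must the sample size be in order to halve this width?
n ≈ 396

CI width ∝ 1/√n
To reduce width by factor 2, need √n to grow by 2 → need 2² = 4 times as many samples.

Current: n = 99, width = 6.50
New: n = 396, width ≈ 3.22

Width reduced by factor of 6.50/3.22 = 2.02.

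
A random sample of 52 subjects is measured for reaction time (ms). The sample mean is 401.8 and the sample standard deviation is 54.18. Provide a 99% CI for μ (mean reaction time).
(381.69, 421.91)

t-interval (σ unknown):
df = n - 1 = 51
t* = 2.676 for 99% confidence

Margin of error = t* · s/√n = 2.676 · 54.18/√52 = 20.11

CI: (381.69, 421.91)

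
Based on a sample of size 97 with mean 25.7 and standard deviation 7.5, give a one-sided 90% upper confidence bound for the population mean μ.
μ ≤ 26.68

Upper bound (one-sided):
t* = 1.290 (one-sided for 90%)
Upper bound = x̄ + t* · s/√n = 25.7 + 1.290 · 7.5/√97 = 26.68

We are 90% confident that μ ≤ 26.68.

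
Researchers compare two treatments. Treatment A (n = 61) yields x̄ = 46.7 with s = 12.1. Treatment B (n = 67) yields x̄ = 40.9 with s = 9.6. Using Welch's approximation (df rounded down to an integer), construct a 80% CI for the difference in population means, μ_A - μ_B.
(3.30, 8.30)

Difference: x̄₁ - x̄₂ = 5.80
SE = √(s₁²/n₁ + s₂²/n₂) = √(12.1²/61 + 9.6²/67) = 1.9431
df = 114.34 → 114 (Welch–Satterthwaite, rounded down)
t* = 1.289

CI: 5.80 ± 1.289 · 1.9431 = 5.80 ± 2.50 = (3.30, 8.30)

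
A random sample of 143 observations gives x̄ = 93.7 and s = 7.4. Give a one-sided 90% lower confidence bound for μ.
μ ≥ 92.90

Lower bound (one-sided):
t* = 1.288 (one-sided for 90%)
Lower bound = x̄ - t* · s/√n = 93.7 - 1.288 · 7.4/√143 = 92.90

We are 90% confident that μ ≥ 92.90.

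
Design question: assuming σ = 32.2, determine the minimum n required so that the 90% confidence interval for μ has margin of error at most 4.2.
n ≥ 160

For margin E ≤ 4.2:
n ≥ (z* · σ / E)²
n ≥ (1.645 · 32.2 / 4.2)²
n ≥ 159.05

Minimum n = 160 (rounding up)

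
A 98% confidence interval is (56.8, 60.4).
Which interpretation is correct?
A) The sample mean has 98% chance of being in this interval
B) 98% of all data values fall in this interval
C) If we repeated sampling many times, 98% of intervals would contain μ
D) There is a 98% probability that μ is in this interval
C

A) Wrong — x̄ is observed and sits in the interval by construction.
B) Wrong — a CI is about the parameter μ, not individual data values.
C) Correct — this is the frequentist long-run coverage interpretation.
D) Wrong — μ is fixed; the randomness lives in the interval, not in μ.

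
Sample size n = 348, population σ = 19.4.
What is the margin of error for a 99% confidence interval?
Margin of error = 2.68

Margin of error = z* · σ/√n
= 2.576 · 19.4/√348
= 2.576 · 19.4/18.6548
= 2.68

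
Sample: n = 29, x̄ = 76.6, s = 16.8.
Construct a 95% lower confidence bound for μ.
μ ≥ 71.29

Lower bound (one-sided):
t* = 1.701 (one-sided for 95%)
Lower bound = x̄ - t* · s/√n = 76.6 - 1.701 · 16.8/√29 = 71.29

We are 95% confident that μ ≥ 71.29.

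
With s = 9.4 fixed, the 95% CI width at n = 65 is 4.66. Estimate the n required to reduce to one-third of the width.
n ≈ 585

CI width ∝ 1/√n
To reduce width by factor 3, need √n to grow by 3 → need 3² = 9 times as many samples.

Current: n = 65, width = 4.66
New: n = 585, width ≈ 1.53

Width reduced by factor of 4.66/1.53 = 3.05.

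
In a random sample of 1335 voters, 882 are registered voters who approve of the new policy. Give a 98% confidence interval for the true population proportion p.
(0.631, 0.691)

Proportion CI:
p̂ = 882/1335 = 0.66067
SE = √(p̂(1-p̂)/n) = √(0.66067 · 0.33933 / 1335) = 0.01296

z* = 2.326
Margin = z* · SE = 2.326 · 0.01296 = 0.0301

CI: 0.66067 ± 0.0301 = (0.631, 0.691)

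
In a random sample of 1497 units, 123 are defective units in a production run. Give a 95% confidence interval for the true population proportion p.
(0.068, 0.096)

Proportion CI:
p̂ = 123/1497 = 0.08216
SE = √(p̂(1-p̂)/n) = √(0.08216 · 0.91784 / 1497) = 0.00710

z* = 1.960
Margin = z* · SE = 1.960 · 0.00710 = 0.0139

CI: 0.08216 ± 0.0139 = (0.068, 0.096)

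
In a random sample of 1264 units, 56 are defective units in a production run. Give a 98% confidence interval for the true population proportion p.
(0.031, 0.058)

Proportion CI:
p̂ = 56/1264 = 0.04430
SE = √(p̂(1-p̂)/n) = √(0.04430 · 0.95570 / 1264) = 0.00579

z* = 2.326
Margin = z* · SE = 2.326 · 0.00579 = 0.0135

CI: 0.04430 ± 0.0135 = (0.031, 0.058)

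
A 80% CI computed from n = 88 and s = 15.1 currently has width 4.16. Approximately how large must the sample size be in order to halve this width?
n ≈ 352

CI width ∝ 1/√n
To reduce width by factor 2, need √n to grow by 2 → need 2² = 4 times as many samples.

Current: n = 88, width = 4.16
New: n = 352, width ≈ 2.07

Width reduced by factor of 4.16/2.07 = 2.01.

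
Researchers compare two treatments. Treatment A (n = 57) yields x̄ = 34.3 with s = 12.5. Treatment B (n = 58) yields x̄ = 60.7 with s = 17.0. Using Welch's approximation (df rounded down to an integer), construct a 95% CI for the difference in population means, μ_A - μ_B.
(-31.91, -20.89)

Difference: x̄₁ - x̄₂ = -26.40
SE = √(s₁²/n₁ + s₂²/n₂) = √(12.5²/57 + 17.0²/58) = 2.7792
df = 104.71 → 104 (Welch–Satterthwaite, rounded down)
t* = 1.983

CI: -26.40 ± 1.983 · 2.7792 = -26.40 ± 5.51 = (-31.91, -20.89)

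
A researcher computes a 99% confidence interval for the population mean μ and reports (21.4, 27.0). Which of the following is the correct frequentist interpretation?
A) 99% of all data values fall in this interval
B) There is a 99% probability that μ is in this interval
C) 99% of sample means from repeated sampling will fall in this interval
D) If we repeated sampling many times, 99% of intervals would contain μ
D

A) Wrong — a CI is about the parameter μ, not individual data values.
B) Wrong — μ is fixed; the randomness lives in the interval, not in μ.
C) Wrong — coverage applies to intervals containing μ, not to future x̄ values.
D) Correct — this is the frequentist long-run coverage interpretation.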